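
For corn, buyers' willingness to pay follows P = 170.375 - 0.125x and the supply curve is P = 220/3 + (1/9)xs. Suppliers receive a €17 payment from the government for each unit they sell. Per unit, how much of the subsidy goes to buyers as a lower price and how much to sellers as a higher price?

Buyers gain €9 per unit; sellers gain €8 per unit

Pre-subsidy: 170.375 - 0.125x = 220/3 + (1/9)x gives x* = 411 and P* = 119.
With the subsidy, sellers receive Ps = Pb + 17 for each unit, where Pb is the price buyers pay.
On the curves, Pb = 170.375 - 0.125x and Ps = 220/3 + (1/9)x; the wedge Ps − Pb = 17 gives 220/3 + (1/9)x − (170.375 - 0.125x) = 17, so x' = 483.
Then Pb = 170.375 − 0.125·483 = 110 and Ps = 220/3 + (1/9)·483 = 127.
Buyers' price falls by P* − Pb = 119 − 110 = 9; sellers' price rises by Ps − P* = 127 − 119 = 8.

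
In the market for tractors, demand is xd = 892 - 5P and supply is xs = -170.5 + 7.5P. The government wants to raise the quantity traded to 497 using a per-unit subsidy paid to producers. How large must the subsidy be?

At x = 497, invert demand for the buyer price: Pb = (892 − 497)/5 = 79; invert supply for the seller price: Ps = (497 − (-170.5))/7.5 = 89.
The subsidy must fill the gap: s = Ps − Pb = 89 − 79 = 10.

Required subsidy s = 10 per unit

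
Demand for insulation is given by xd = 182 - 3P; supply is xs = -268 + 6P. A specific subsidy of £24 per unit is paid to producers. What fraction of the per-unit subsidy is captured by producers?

Producer share = 1/3

Pre-subsidy: 182 - 3P = -268 + 6P gives P* = 50, x* = 32.
With the subsidy, sellers receive Ps = Pb + 24 for each unit, where Pb is the price buyers pay.
Supply in terms of Pb becomes xs = -268 + 6(Pb + 24) = -124 + 6Pb. Setting this equal to demand: 182 - 3Pb = -124 + 6Pb, so Pb = 34.
Sellers receive Ps = 34 + 24 = 58; x' = 182 − 3·34 = 80.
Buyers' price falls by P* − Pb = 50 − 34 = 16; sellers' price rises by Ps − P* = 58 − 50 = 8.
So producers capture 8/24 = 1/3 of each unit of subsidy.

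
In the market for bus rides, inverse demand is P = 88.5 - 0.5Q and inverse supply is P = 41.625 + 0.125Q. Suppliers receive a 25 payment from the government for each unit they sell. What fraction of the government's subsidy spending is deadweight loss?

Pre-subsidy: 88.5 - 0.5Q = 41.625 + 0.125Q gives Q* = 75 and P* = 51.
With the subsidy, sellers receive Ps = Pb + 25 for each unit, where Pb is the price buyers pay.
On the curves, Pb = 88.5 - 0.5Q and Ps = 41.625 + 0.125Q; the wedge Ps − Pb = 25 gives 41.625 + 0.125Q − (88.5 - 0.5Q) = 25, so Q' = 115.
Then Pb = 88.5 − 0.5·115 = 31 and Ps = 41.625 + 0.125·115 = 56.
ΔCS = ½(75 + 115)(51 − 31) = 1900; ΔPS = ½(75 + 115)(56 − 51) = 475.
Government spending = 25 × 115 = 2875.
DWL = ½ × 25 × (115 − 75) = 500; fraction = 500 / 2875 = 4/23.

DWL / government spending = 4/23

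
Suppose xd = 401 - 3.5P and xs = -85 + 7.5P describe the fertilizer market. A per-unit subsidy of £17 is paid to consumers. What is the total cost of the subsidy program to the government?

Government cost = 214625/44

Pre-subsidy: 401 - 3.5P = -85 + 7.5P gives P* = 486/11, x* = 2710/11.
With the rebate, buyers effectively pay Pb = Ps − 17, where Ps is the price sellers receive.
Demand in terms of Ps becomes xd = 401 − 3.5(Ps − 17) = 460.5 - 3.5Ps. Setting this equal to supply: 460.5 - 3.5Ps = -85 + 7.5Ps, so Ps = 1091/22.
Buyers pay Pb = 1091/22 − 17 = 717/22; x' = -85 + 7.5·(1091/22) = 12625/44.
Government outlay = subsidy × quantity = 17 × 12625/44 = 214625/44.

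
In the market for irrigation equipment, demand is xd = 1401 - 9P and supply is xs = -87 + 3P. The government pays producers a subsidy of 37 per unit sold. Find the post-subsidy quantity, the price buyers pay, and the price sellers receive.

x' = 368.25; buyers pay 114.75; sellers receive 151.75

Pre-subsidy: 1401 - 9P = -87 + 3P gives P* = 124, x* = 285.
With the subsidy, sellers receive Ps = Pb + 37 for each unit, where Pb is the price buyers pay.
Supply in terms of Pb becomes xs = -87 + 3(Pb + 37) = 24 + 3Pb. Setting this equal to demand: 1401 - 9Pb = 24 + 3Pb, so Pb = 114.75.
Sellers receive Ps = 114.75 + 37 = 151.75; x' = 1401 − 9·114.75 = 368.25.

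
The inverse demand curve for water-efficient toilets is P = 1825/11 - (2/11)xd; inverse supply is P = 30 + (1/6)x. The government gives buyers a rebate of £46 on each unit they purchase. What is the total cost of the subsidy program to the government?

Government cost = £24012

Pre-subsidy: 1825/11 - (2/11)x = 30 + (1/6)x gives x* = 390 and P* = 95.
With the rebate, buyers effectively pay Pb = Ps − 46, where Ps is the price sellers receive.
On the curves, Pb = 1825/11 - (2/11)x and Ps = 30 + (1/6)x; the wedge Ps − Pb = 46 gives 30 + (1/6)x − (1825/11 - (2/11)x) = 46, so x' = 522.
Then Pb = 1825/11 − (2/11)·522 = 71 and Ps = 30 + (1/6)·522 = 117.
Government outlay = subsidy × quantity = 46 × 522 = 24012.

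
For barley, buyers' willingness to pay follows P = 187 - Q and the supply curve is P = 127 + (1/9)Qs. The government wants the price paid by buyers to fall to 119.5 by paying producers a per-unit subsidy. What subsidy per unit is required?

At a buyer price of 119.5, quantity demanded is 187 − 1·119.5 = 67.5.
Sellers supply 67.5 only when they receive Ps = 127 + (1/9)·67.5 = 134.5.
s = Ps − Pb = 134.5 − 119.5 = 15.

Required subsidy s = 15 per unit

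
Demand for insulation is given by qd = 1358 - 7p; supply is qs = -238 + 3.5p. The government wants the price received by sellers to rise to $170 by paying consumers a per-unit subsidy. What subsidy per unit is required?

Required subsidy s = $27 per unit

At a seller price of 170, quantity supplied is -238 + 3.5·170 = 357.
Buyers absorb 357 only when they pay pb with 1358 − 7·pb = 357, i.e. pb = 143.
s = ps − pb = 170 − 143 = 27.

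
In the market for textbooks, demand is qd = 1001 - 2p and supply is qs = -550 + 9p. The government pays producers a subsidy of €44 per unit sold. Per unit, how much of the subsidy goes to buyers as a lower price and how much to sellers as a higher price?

Buyers gain €36 per unit; sellers gain €8 per unit

Pre-subsidy: 1001 - 2p = -550 + 9p gives p* = 141, q* = 719.
With the subsidy, sellers receive ps = pb + 44 for each unit, where pb is the price buyers pay.
Supply in terms of pb becomes qs = -550 + 9(pb + 44) = -154 + 9pb. Setting this equal to demand: 1001 - 2pb = -154 + 9pb, so pb = 105.
Sellers receive ps = 105 + 44 = 149; q' = 1001 − 2·105 = 791.
Buyers' price falls by p* − pb = 141 − 105 = 36; sellers' price rises by ps − p* = 149 − 141 = 8.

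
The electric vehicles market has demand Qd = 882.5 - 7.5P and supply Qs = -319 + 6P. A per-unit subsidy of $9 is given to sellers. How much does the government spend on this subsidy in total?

Government cost = $2205

Pre-subsidy: 882.5 - 7.5P = -319 + 6P gives P* = 89, Q* = 215.
With the subsidy, sellers receive Ps = Pb + 9 for each unit, where Pb is the price buyers pay.
Supply in terms of Pb becomes Qs = -319 + 6(Pb + 9) = -265 + 6Pb. Setting this equal to demand: 882.5 - 7.5Pb = -265 + 6Pb, so Pb = 85.
Sellers receive Ps = 85 + 9 = 94; Q' = 882.5 − 7.5·85 = 245.
Government outlay = subsidy × quantity = 9 × 245 = 2205.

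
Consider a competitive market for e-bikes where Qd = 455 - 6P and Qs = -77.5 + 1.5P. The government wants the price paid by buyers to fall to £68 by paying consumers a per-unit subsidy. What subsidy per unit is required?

Required subsidy s = £15 per unit

At a buyer price of 68, quantity demanded is 455 − 6·68 = 47.
Sellers supply 47 only when they receive Ps with -77.5 + 1.5·Ps = 47, i.e. Ps = 83.
s = Ps − Pb = 83 − 68 = 15.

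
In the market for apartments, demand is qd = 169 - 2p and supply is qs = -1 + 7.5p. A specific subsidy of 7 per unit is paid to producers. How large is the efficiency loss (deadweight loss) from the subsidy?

Pre-subsidy: 169 - 2p = -1 + 7.5p gives p* = 340/19, q* = 2531/19.
With the subsidy, sellers receive ps = pb + 7 for each unit, where pb is the price buyers pay.
Supply in terms of pb becomes qs = -1 + 7.5(pb + 7) = 51.5 + 7.5pb. Setting this equal to demand: 169 - 2pb = 51.5 + 7.5pb, so pb = 235/19.
Sellers receive ps = 235/19 + 7 = 368/19; q' = 169 − 2·(235/19) = 2741/19.
The subsidy expands output by 2741/19 − 2531/19 = 210/19 past the efficient level; on those units the gap between marginal cost and willingness to pay runs from 0 up to 7.
DWL = ½ × 7 × 210/19 = 735/19.

Deadweight loss = 735/19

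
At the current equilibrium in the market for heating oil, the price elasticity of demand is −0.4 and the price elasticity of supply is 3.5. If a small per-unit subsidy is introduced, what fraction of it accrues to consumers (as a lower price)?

For a small subsidy around the equilibrium, the benefit split depends on the relative slopes, which at a point are proportional to the elasticities.
Buyer share = εs/(εs + |εd|) = 3.5/(3.5 + 0.4) = 35/39; seller share = |εd|/(εs + |εd|) = 4/39.

Consumer share = 35/39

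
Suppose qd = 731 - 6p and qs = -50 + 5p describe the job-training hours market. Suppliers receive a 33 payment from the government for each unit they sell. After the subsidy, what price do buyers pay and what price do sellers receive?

Buyers pay 56; sellers receive 89

Pre-subsidy: 731 - 6p = -50 + 5p gives p* = 71, q* = 305.
With the subsidy, sellers receive ps = pb + 33 for each unit, where pb is the price buyers pay.
Supply in terms of pb becomes qs = -50 + 5(pb + 33) = 115 + 5pb. Setting this equal to demand: 731 - 6pb = 115 + 5pb, so pb = 56.
Sellers receive ps = 56 + 33 = 89; q' = 731 − 6·56 = 395.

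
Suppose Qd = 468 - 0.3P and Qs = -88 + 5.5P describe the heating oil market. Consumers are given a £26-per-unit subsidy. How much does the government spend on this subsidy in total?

Pre-subsidy: 468 - 0.3P = -88 + 5.5P gives P* = 2780/29, Q* = 12738/29.
With the rebate, buyers effectively pay Pb = Ps − 26, where Ps is the price sellers receive.
Demand in terms of Ps becomes Qd = 468 − 0.3(Ps − 26) = 475.8 - 0.3Ps. Setting this equal to supply: 475.8 - 0.3Ps = -88 + 5.5Ps, so Ps = 2819/29.
Buyers pay Pb = 2819/29 − 26 = 2065/29; Q' = -88 + 5.5·(2819/29) = 25905/58.
Government outlay = subsidy × quantity = 26 × 25905/58 = 336765/29.

Government cost = 336765/29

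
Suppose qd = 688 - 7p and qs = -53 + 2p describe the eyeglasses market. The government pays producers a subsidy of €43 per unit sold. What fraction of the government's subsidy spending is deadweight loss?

Pre-subsidy: 688 - 7p = -53 + 2p gives p* = 247/3, q* = 335/3.
With the subsidy, sellers receive ps = pb + 43 for each unit, where pb is the price buyers pay.
Supply in terms of pb becomes qs = -53 + 2(pb + 43) = 33 + 2pb. Setting this equal to demand: 688 - 7pb = 33 + 2pb, so pb = 655/9.
Sellers receive ps = 655/9 + 43 = 1042/9; q' = 688 − 7·(655/9) = 1607/9.
ΔCS = ½(335/3 + 1607/9)(247/3 − 655/9) = 112316/81; ΔPS = ½(335/3 + 1607/9)(1042/9 − 247/3) = 393106/81.
Government spending = 43 × 1607/9 = 69101/9.
DWL = ½ × 43 × (1607/9 − 335/3) = 12943/9; fraction = (12943/9) / (69101/9) = 301/1607.

DWL / government spending = 301/1607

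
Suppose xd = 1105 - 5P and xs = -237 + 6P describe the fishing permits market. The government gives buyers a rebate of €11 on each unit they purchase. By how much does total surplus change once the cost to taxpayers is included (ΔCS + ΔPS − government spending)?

Pre-subsidy: 1105 - 5P = -237 + 6P gives P* = 122, x* = 495.
With the rebate, buyers effectively pay Pb = Ps − 11, where Ps is the price sellers receive.
Demand in terms of Ps becomes xd = 1105 − 5(Ps − 11) = 1160 - 5Ps. Setting this equal to supply: 1160 - 5Ps = -237 + 6Ps, so Ps = 127.
Buyers pay Pb = 127 − 11 = 116; x' = -237 + 6·127 = 525.
ΔCS = ½(495 + 525)(122 − 116) = 3060; ΔPS = ½(495 + 525)(127 − 122) = 2550.
Government spending = 11 × 525 = 5775.
Net change = 3060 + 2550 − 5775 = -165. The loss equals the DWL triangle ½·11·30.

Net change in total surplus = -€165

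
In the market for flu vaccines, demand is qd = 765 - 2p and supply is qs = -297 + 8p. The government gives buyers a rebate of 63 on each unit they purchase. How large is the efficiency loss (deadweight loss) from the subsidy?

Deadweight loss = 3175.2

Pre-subsidy: 765 - 2p = -297 + 8p gives p* = 106.2, q* = 552.6.
With the rebate, buyers effectively pay pb = ps − 63, where ps is the price sellers receive.
Demand in terms of ps becomes qd = 765 − 2(ps − 63) = 891 - 2ps. Setting this equal to supply: 891 - 2ps = -297 + 8ps, so ps = 118.8.
Buyers pay pb = 118.8 − 63 = 55.8; q' = -297 + 8·118.8 = 653.4.
The subsidy expands output by 653.4 − 552.6 = 100.8 past the efficient level; on those units the gap between marginal cost and willingness to pay runs from 0 up to 63.
DWL = ½ × 63 × 100.8 = 3175.2.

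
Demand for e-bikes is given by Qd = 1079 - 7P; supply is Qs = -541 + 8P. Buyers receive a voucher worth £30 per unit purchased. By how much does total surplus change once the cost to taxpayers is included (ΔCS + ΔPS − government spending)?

Pre-subsidy: 1079 - 7P = -541 + 8P gives P* = 108, Q* = 323.
With the rebate, buyers effectively pay Pb = Ps − 30, where Ps is the price sellers receive.
Demand in terms of Ps becomes Qd = 1079 − 7(Ps − 30) = 1289 - 7Ps. Setting this equal to supply: 1289 - 7Ps = -541 + 8Ps, so Ps = 122.
Buyers pay Pb = 122 − 30 = 92; Q' = -541 + 8·122 = 435.
ΔCS = ½(323 + 435)(108 − 92) = 6064; ΔPS = ½(323 + 435)(122 − 108) = 5306.
Government spending = 30 × 435 = 13050.
Net change = 6064 + 5306 − 13050 = -1680. The loss equals the DWL triangle ½·30·112.

Net change in total surplus = -£1680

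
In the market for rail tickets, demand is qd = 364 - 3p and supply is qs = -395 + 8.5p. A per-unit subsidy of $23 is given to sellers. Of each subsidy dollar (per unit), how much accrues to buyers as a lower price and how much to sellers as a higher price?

Buyers gain $17 per unit; sellers gain $6 per unit

Pre-subsidy: 364 - 3p = -395 + 8.5p gives p* = 66, q* = 166.
With the subsidy, sellers receive ps = pb + 23 for each unit, where pb is the price buyers pay.
Supply in terms of pb becomes qs = -395 + 8.5(pb + 23) = -199.5 + 8.5pb. Setting this equal to demand: 364 - 3pb = -199.5 + 8.5pb, so pb = 49.
Sellers receive ps = 49 + 23 = 72; q' = 364 − 3·49 = 217.
Buyers' price falls by p* − pb = 66 − 49 = 17; sellers' price rises by ps − p* = 72 − 66 = 6.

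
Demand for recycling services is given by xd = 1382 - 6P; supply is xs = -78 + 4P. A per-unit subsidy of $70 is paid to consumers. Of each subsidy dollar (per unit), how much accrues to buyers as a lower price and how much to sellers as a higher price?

Pre-subsidy: 1382 - 6P = -78 + 4P gives P* = 146, x* = 506.
With the rebate, buyers effectively pay Pb = Ps − 70, where Ps is the price sellers receive.
Demand in terms of Ps becomes xd = 1382 − 6(Ps − 70) = 1802 - 6Ps. Setting this equal to supply: 1802 - 6Ps = -78 + 4Ps, so Ps = 188.
Buyers pay Pb = 188 − 70 = 118; x' = -78 + 4·188 = 674.
Buyers' price falls by P* − Pb = 146 − 118 = 28; sellers' price rises by Ps − P* = 188 − 146 = 42.

Buyers gain $28 per unit; sellers gain $42 per unit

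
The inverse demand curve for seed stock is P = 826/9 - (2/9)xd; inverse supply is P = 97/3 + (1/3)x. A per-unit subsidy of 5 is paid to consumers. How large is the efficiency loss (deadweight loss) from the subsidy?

Pre-subsidy: 826/9 - (2/9)x = 97/3 + (1/3)x gives x* = 107 and P* = 68.
With the rebate, buyers effectively pay Pb = Ps − 5, where Ps is the price sellers receive.
On the curves, Pb = 826/9 - (2/9)x and Ps = 97/3 + (1/3)x; the wedge Ps − Pb = 5 gives 97/3 + (1/3)x − (826/9 - (2/9)x) = 5, so x' = 116.
Then Pb = 826/9 − (2/9)·116 = 66 and Ps = 97/3 + (1/3)·116 = 71.
The subsidy expands output by 116 − 107 = 9 past the efficient level; on those units the gap between marginal cost and willingness to pay runs from 0 up to 5.
DWL = ½ × 5 × 9 = 22.5.

Deadweight loss = 22.5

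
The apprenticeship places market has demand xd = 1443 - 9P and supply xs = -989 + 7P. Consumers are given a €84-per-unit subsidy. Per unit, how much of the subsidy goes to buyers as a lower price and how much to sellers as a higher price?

Pre-subsidy: 1443 - 9P = -989 + 7P gives P* = 152, x* = 75.
With the rebate, buyers effectively pay Pb = Ps − 84, where Ps is the price sellers receive.
Demand in terms of Ps becomes xd = 1443 − 9(Ps − 84) = 2199 - 9Ps. Setting this equal to supply: 2199 - 9Ps = -989 + 7Ps, so Ps = 199.25.
Buyers pay Pb = 199.25 − 84 = 115.25; x' = -989 + 7·199.25 = 405.75.
Buyers' price falls by P* − Pb = 152 − 115.25 = 36.75; sellers' price rises by Ps − P* = 199.25 − 152 = 47.25.

Buyers gain €36.75 per unit; sellers gain €47.25 per unit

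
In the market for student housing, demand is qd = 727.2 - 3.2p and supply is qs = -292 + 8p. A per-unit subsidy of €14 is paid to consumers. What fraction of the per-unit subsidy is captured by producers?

Pre-subsidy: 727.2 - 3.2p = -292 + 8p gives p* = 91, q* = 436.
With the rebate, buyers effectively pay pb = ps − 14, where ps is the price sellers receive.
Demand in terms of ps becomes qd = 727.2 − 3.2(ps − 14) = 772 - 3.2ps. Setting this equal to supply: 772 - 3.2ps = -292 + 8ps, so ps = 95.
Buyers pay pb = 95 − 14 = 81; q' = -292 + 8·95 = 468.
Buyers' price falls by p* − pb = 91 − 81 = 10; sellers' price rises by ps − p* = 95 − 91 = 4.
So producers capture 4/14 = 2/7 of each unit of subsidy.

Producer share = 2/7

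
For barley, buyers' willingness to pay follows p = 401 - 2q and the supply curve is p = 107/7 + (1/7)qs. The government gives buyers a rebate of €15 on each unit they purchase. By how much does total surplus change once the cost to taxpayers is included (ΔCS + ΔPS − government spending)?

Pre-subsidy: 401 - 2q = 107/7 + (1/7)q gives q* = 180 and p* = 41.
With the rebate, buyers effectively pay pb = ps − 15, where ps is the price sellers receive.
On the curves, pb = 401 - 2q and ps = 107/7 + (1/7)q; the wedge ps − pb = 15 gives 107/7 + (1/7)q − (401 - 2q) = 15, so q' = 187.
Then pb = 401 − 2·187 = 27 and ps = 107/7 + (1/7)·187 = 42.
ΔCS = ½(180 + 187)(41 − 27) = 2569; ΔPS = ½(180 + 187)(42 − 41) = 183.5.
Government spending = 15 × 187 = 2805.
Net change = 2569 + 183.5 − 2805 = -52.5. The loss equals the DWL triangle ½·15·7.

Net change in total surplus = -€52.5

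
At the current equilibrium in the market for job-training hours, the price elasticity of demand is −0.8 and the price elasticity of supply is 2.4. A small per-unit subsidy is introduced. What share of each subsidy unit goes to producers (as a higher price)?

For a small subsidy around the equilibrium, the benefit split depends on the relative slopes, which at a point are proportional to the elasticities.
Buyer share = εs/(εs + |εd|) = 2.4/(2.4 + 0.8) = 0.75; seller share = |εd|/(εs + |εd|) = 0.25.
So producers capture 0.25 of the subsidy.

Producer share = 0.25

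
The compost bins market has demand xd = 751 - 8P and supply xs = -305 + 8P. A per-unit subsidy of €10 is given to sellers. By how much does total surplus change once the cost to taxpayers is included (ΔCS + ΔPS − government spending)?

Net change in total surplus = -€200

Pre-subsidy: 751 - 8P = -305 + 8P gives P* = 66, x* = 223.
With the subsidy, sellers receive Ps = Pb + 10 for each unit, where Pb is the price buyers pay.
Supply in terms of Pb becomes xs = -305 + 8(Pb + 10) = -225 + 8Pb. Setting this equal to demand: 751 - 8Pb = -225 + 8Pb, so Pb = 61.
Sellers receive Ps = 61 + 10 = 71; x' = 751 − 8·61 = 263.
ΔCS = ½(223 + 263)(66 − 61) = 1215; ΔPS = ½(223 + 263)(71 − 66) = 1215.
Government spending = 10 × 263 = 2630.
Net change = 1215 + 1215 − 2630 = -200. The loss equals the DWL triangle ½·10·40.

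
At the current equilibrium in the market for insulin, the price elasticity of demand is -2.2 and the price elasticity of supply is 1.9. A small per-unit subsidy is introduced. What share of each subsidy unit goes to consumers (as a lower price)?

For a small subsidy around the equilibrium, the benefit split depends on the relative slopes, which at a point are proportional to the elasticities.
Buyer share = εs/(εs + |εd|) = 1.9/(1.9 + 2.2) = 19/41; seller share = |εd|/(εs + |εd|) = 22/41.

Consumer share = 19/41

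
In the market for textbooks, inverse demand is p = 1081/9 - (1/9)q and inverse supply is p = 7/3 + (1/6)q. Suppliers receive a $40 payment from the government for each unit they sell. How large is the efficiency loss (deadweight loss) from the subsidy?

Deadweight loss = $2880

Pre-subsidy: 1081/9 - (1/9)q = 7/3 + (1/6)q gives q* = 424 and p* = 73.
With the subsidy, sellers receive ps = pb + 40 for each unit, where pb is the price buyers pay.
On the curves, pb = 1081/9 - (1/9)q and ps = 7/3 + (1/6)q; the wedge ps − pb = 40 gives 7/3 + (1/6)q − (1081/9 - (1/9)q) = 40, so q' = 568.
Then pb = 1081/9 − (1/9)·568 = 57 and ps = 7/3 + (1/6)·568 = 97.
The subsidy expands output by 568 − 424 = 144 past the efficient level; on those units the gap between marginal cost and willingness to pay runs from 0 up to 40.
DWL = ½ × 40 × 144 = 2880.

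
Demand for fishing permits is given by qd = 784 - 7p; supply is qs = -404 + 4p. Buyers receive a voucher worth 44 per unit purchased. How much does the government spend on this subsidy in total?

Pre-subsidy: 784 - 7p = -404 + 4p gives p* = 108, q* = 28.
With the rebate, buyers effectively pay pb = ps − 44, where ps is the price sellers receive.
Demand in terms of ps becomes qd = 784 − 7(ps − 44) = 1092 - 7ps. Setting this equal to supply: 1092 - 7ps = -404 + 4ps, so ps = 136.
Buyers pay pb = 136 − 44 = 92; q' = -404 + 4·136 = 140.
Government outlay = subsidy × quantity = 44 × 140 = 6160.

Government cost = 6160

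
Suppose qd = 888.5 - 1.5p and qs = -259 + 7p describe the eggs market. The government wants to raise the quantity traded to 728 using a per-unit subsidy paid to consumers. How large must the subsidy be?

At q = 728, invert demand for the buyer price: pb = (888.5 − 728)/1.5 = 107; invert supply for the seller price: ps = (728 − (-259))/7 = 141.
The subsidy must fill the gap: s = ps − pb = 141 − 107 = 34.

Required subsidy s = 34 per unit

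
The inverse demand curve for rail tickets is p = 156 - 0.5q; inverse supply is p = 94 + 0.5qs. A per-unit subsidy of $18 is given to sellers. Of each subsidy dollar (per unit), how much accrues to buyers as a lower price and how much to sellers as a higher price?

Buyers gain $9 per unit; sellers gain $9 per unit

Pre-subsidy: 156 - 0.5q = 94 + 0.5q gives q* = 62 and p* = 125.
With the subsidy, sellers receive ps = pb + 18 for each unit, where pb is the price buyers pay.
On the curves, pb = 156 - 0.5q and ps = 94 + 0.5q; the wedge ps − pb = 18 gives 94 + 0.5q − (156 - 0.5q) = 18, so q' = 80.
Then pb = 156 − 0.5·80 = 116 and ps = 94 + 0.5·80 = 134.
Buyers' price falls by p* − pb = 125 − 116 = 9; sellers' price rises by ps − p* = 134 − 125 = 9.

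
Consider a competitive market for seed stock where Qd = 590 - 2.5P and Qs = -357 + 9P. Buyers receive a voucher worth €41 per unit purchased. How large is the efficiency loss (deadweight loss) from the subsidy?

Pre-subsidy: 590 - 2.5P = -357 + 9P gives P* = 1894/23, Q* = 8835/23.
With the rebate, buyers effectively pay Pb = Ps − 41, where Ps is the price sellers receive.
Demand in terms of Ps becomes Qd = 590 − 2.5(Ps − 41) = 692.5 - 2.5Ps. Setting this equal to supply: 692.5 - 2.5Ps = -357 + 9Ps, so Ps = 2099/23.
Buyers pay Pb = 2099/23 − 41 = 1156/23; Q' = -357 + 9·(2099/23) = 10680/23.
The subsidy expands output by 10680/23 − 8835/23 = 1845/23 past the efficient level; on those units the gap between marginal cost and willingness to pay runs from 0 up to 41.
DWL = ½ × 41 × 1845/23 = 75645/46.

Deadweight loss = 75645/46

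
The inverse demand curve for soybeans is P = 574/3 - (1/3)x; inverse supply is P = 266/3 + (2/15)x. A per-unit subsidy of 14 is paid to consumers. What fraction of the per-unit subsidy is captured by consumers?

Pre-subsidy: 574/3 - (1/3)x = 266/3 + (2/15)x gives x* = 220 and P* = 118.
With the rebate, buyers effectively pay Pb = Ps − 14, where Ps is the price sellers receive.
On the curves, Pb = 574/3 - (1/3)x and Ps = 266/3 + (2/15)x; the wedge Ps − Pb = 14 gives 266/3 + (2/15)x − (574/3 - (1/3)x) = 14, so x' = 250.
Then Pb = 574/3 − (1/3)·250 = 108 and Ps = 266/3 + (2/15)·250 = 122.
Buyers' price falls by P* − Pb = 118 − 108 = 10; sellers' price rises by Ps − P* = 122 − 118 = 4.
So consumers capture 10/14 = 5/7 of each unit of subsidy.

Consumer share = 5/7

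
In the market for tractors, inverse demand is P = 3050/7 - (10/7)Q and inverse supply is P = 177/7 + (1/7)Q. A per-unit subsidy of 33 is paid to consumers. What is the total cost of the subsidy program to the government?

Government cost = 9312

Pre-subsidy: 3050/7 - (10/7)Q = 177/7 + (1/7)Q gives Q* = 2873/11 and P* = 4820/77.
With the rebate, buyers effectively pay Pb = Ps − 33, where Ps is the price sellers receive.
On the curves, Pb = 3050/7 - (10/7)Q and Ps = 177/7 + (1/7)Q; the wedge Ps − Pb = 33 gives 177/7 + (1/7)Q − (3050/7 - (10/7)Q) = 33, so Q' = 3104/11.
Then Pb = 3050/7 − (10/7)·(3104/11) = 2510/77 and Ps = 177/7 + (1/7)·(3104/11) = 5051/77.
Government outlay = subsidy × quantity = 33 × 3104/11 = 9312.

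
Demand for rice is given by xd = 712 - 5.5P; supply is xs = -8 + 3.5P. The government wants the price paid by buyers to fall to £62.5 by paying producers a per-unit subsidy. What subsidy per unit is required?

At a buyer price of 62.5, quantity demanded is 712 − 5.5·62.5 = 368.25.
Sellers supply 368.25 only when they receive Ps with -8 + 3.5·Ps = 368.25, i.e. Ps = 107.5.
s = Ps − Pb = 107.5 − 62.5 = 45.

Required subsidy s = £45 per unit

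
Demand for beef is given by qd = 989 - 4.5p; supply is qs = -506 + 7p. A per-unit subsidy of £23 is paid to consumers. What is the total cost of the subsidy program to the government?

Government cost = £10741

Pre-subsidy: 989 - 4.5p = -506 + 7p gives p* = 130, q* = 404.
With the rebate, buyers effectively pay pb = ps − 23, where ps is the price sellers receive.
Demand in terms of ps becomes qd = 989 − 4.5(ps − 23) = 1092.5 - 4.5ps. Setting this equal to supply: 1092.5 - 4.5ps = -506 + 7ps, so ps = 139.
Buyers pay pb = 139 − 23 = 116; q' = -506 + 7·139 = 467.
Government outlay = subsidy × quantity = 23 × 467 = 10741.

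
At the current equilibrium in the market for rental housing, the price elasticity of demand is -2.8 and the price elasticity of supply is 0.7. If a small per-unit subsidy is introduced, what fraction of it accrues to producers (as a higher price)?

For a small subsidy around the equilibrium, the benefit split depends on the relative slopes, which at a point are proportional to the elasticities.
Buyer share = εs/(εs + |εd|) = 0.7/(0.7 + 2.8) = 0.2; seller share = |εd|/(εs + |εd|) = 0.8.
So producers capture 0.8 of the subsidy.

Producer share = 0.8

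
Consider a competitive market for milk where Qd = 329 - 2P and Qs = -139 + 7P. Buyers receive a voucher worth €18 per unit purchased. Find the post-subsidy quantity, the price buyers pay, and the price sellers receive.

Q' = 253; buyers pay €38; sellers receive €56

Pre-subsidy: 329 - 2P = -139 + 7P gives P* = 52, Q* = 225.
With the rebate, buyers effectively pay Pb = Ps − 18, where Ps is the price sellers receive.
Demand in terms of Ps becomes Qd = 329 − 2(Ps − 18) = 365 - 2Ps. Setting this equal to supply: 365 - 2Ps = -139 + 7Ps, so Ps = 56.
Buyers pay Pb = 56 − 18 = 38; Q' = -139 + 7·56 = 253.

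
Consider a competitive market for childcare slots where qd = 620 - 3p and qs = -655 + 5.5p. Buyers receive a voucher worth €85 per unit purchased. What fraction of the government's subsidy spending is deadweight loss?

Pre-subsidy: 620 - 3p = -655 + 5.5p gives p* = 150, q* = 170.
With the rebate, buyers effectively pay pb = ps − 85, where ps is the price sellers receive.
Demand in terms of ps becomes qd = 620 − 3(ps − 85) = 875 - 3ps. Setting this equal to supply: 875 - 3ps = -655 + 5.5ps, so ps = 180.
Buyers pay pb = 180 − 85 = 95; q' = -655 + 5.5·180 = 335.
ΔCS = ½(170 + 335)(150 − 95) = 13887.5; ΔPS = ½(170 + 335)(180 − 150) = 7575.
Government spending = 85 × 335 = 28475.
DWL = ½ × 85 × (335 − 170) = 7012.5; fraction = 7012.5 / 28475 = 33/134.

DWL / government spending = 33/134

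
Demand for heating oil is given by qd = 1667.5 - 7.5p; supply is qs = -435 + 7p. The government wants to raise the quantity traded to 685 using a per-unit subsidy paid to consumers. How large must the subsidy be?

At q = 685, invert demand for the buyer price: pb = (1667.5 − 685)/7.5 = 131; invert supply for the seller price: ps = (685 − (-435))/7 = 160.
The subsidy must fill the gap: s = ps − pb = 160 − 131 = 29.

Required subsidy s = 29 per unit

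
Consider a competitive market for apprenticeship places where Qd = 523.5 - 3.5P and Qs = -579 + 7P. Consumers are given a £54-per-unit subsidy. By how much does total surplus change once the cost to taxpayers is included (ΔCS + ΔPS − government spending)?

Pre-subsidy: 523.5 - 3.5P = -579 + 7P gives P* = 105, Q* = 156.
With the rebate, buyers effectively pay Pb = Ps − 54, where Ps is the price sellers receive.
Demand in terms of Ps becomes Qd = 523.5 − 3.5(Ps − 54) = 712.5 - 3.5Ps. Setting this equal to supply: 712.5 - 3.5Ps = -579 + 7Ps, so Ps = 123.
Buyers pay Pb = 123 − 54 = 69; Q' = -579 + 7·123 = 282.
ΔCS = ½(156 + 282)(105 − 69) = 7884; ΔPS = ½(156 + 282)(123 − 105) = 3942.
Government spending = 54 × 282 = 15228.
Net change = 7884 + 3942 − 15228 = -3402. The loss equals the DWL triangle ½·54·126.

Net change in total surplus = -£3402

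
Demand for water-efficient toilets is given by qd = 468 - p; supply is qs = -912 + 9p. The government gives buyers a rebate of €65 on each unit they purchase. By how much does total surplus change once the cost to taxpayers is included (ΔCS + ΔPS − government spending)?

Pre-subsidy: 468 - p = -912 + 9p gives p* = 138, q* = 330.
With the rebate, buyers effectively pay pb = ps − 65, where ps is the price sellers receive.
Demand in terms of ps becomes qd = 468 − 1(ps − 65) = 533 - ps. Setting this equal to supply: 533 - ps = -912 + 9ps, so ps = 144.5.
Buyers pay pb = 144.5 − 65 = 79.5; q' = -912 + 9·144.5 = 388.5.
ΔCS = ½(330 + 388.5)(138 − 79.5) = 21016.125; ΔPS = ½(330 + 388.5)(144.5 − 138) = 2335.125.
Government spending = 65 × 388.5 = 25252.5.
Net change = 21016.125 + 2335.125 − 25252.5 = -1901.25. The loss equals the DWL triangle ½·65·58.5.

Net change in total surplus = -€1901.25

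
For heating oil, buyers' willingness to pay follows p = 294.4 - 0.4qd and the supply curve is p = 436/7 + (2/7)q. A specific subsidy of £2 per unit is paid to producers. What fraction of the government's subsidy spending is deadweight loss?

DWL / government spending = 35/8194

Pre-subsidy: 294.4 - 0.4q = 436/7 + (2/7)q gives q* = 338.5 and p* = 159.
With the subsidy, sellers receive ps = pb + 2 for each unit, where pb is the price buyers pay.
On the curves, pb = 294.4 - 0.4q and ps = 436/7 + (2/7)q; the wedge ps − pb = 2 gives 436/7 + (2/7)q − (294.4 - 0.4q) = 2, so q' = 4097/12.
Then pb = 294.4 − 0.4·(4097/12) = 947/6 and ps = 436/7 + (2/7)·(4097/12) = 959/6.
ΔCS = ½(338.5 + 4097/12)(159 − 947/6) = 57113/144; ΔPS = ½(338.5 + 4097/12)(959/6 − 159) = 40795/144.
Government spending = 2 × 4097/12 = 4097/6.
DWL = ½ × 2 × (4097/12 − 338.5) = 35/12; fraction = (35/12) / (4097/6) = 35/8194.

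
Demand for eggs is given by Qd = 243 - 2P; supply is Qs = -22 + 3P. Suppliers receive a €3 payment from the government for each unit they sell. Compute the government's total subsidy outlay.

Government cost = €421.8

Pre-subsidy: 243 - 2P = -22 + 3P gives P* = 53, Q* = 137.
With the subsidy, sellers receive Ps = Pb + 3 for each unit, where Pb is the price buyers pay.
Supply in terms of Pb becomes Qs = -22 + 3(Pb + 3) = -13 + 3Pb. Setting this equal to demand: 243 - 2Pb = -13 + 3Pb, so Pb = 51.2.
Sellers receive Ps = 51.2 + 3 = 54.2; Q' = 243 − 2·51.2 = 140.6.
Government outlay = subsidy × quantity = 3 × 140.6 = 421.8.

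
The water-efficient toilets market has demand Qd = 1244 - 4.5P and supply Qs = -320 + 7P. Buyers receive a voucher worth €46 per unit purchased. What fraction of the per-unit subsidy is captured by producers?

Pre-subsidy: 1244 - 4.5P = -320 + 7P gives P* = 136, Q* = 632.
With the rebate, buyers effectively pay Pb = Ps − 46, where Ps is the price sellers receive.
Demand in terms of Ps becomes Qd = 1244 − 4.5(Ps − 46) = 1451 - 4.5Ps. Setting this equal to supply: 1451 - 4.5Ps = -320 + 7Ps, so Ps = 154.
Buyers pay Pb = 154 − 46 = 108; Q' = -320 + 7·154 = 758.
Buyers' price falls by P* − Pb = 136 − 108 = 28; sellers' price rises by Ps − P* = 154 − 136 = 18.
So producers capture 18/46 = 9/23 of each unit of subsidy.

Producer share = 9/23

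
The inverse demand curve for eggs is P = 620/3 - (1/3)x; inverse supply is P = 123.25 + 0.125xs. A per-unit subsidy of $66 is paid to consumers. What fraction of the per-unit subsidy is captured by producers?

Pre-subsidy: 620/3 - (1/3)x = 123.25 + 0.125x gives x* = 182 and P* = 146.
With the rebate, buyers effectively pay Pb = Ps − 66, where Ps is the price sellers receive.
On the curves, Pb = 620/3 - (1/3)x and Ps = 123.25 + 0.125x; the wedge Ps − Pb = 66 gives 123.25 + 0.125x − (620/3 - (1/3)x) = 66, so x' = 326.
Then Pb = 620/3 − (1/3)·326 = 98 and Ps = 123.25 + 0.125·326 = 164.
Buyers' price falls by P* − Pb = 146 − 98 = 48; sellers' price rises by Ps − P* = 164 − 146 = 18.
So producers capture 18/66 = 3/11 of each unit of subsidy.

Producer share = 3/11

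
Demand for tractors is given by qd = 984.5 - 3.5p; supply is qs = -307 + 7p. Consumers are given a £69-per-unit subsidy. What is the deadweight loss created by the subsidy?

Pre-subsidy: 984.5 - 3.5p = -307 + 7p gives p* = 123, q* = 554.
With the rebate, buyers effectively pay pb = ps − 69, where ps is the price sellers receive.
Demand in terms of ps becomes qd = 984.5 − 3.5(ps − 69) = 1226 - 3.5ps. Setting this equal to supply: 1226 - 3.5ps = -307 + 7ps, so ps = 146.
Buyers pay pb = 146 − 69 = 77; q' = -307 + 7·146 = 715.
The subsidy expands output by 715 − 554 = 161 past the efficient level; on those units the gap between marginal cost and willingness to pay runs from 0 up to 69.
DWL = ½ × 69 × 161 = 5554.5.

Deadweight loss = £5554.5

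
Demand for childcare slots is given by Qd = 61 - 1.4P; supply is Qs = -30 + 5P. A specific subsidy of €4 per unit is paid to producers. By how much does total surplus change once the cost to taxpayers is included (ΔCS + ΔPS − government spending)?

Net change in total surplus = -€8.75

Pre-subsidy: 61 - 1.4P = -30 + 5P gives P* = 14.21875, Q* = 41.09375.
With the subsidy, sellers receive Ps = Pb + 4 for each unit, where Pb is the price buyers pay.
Supply in terms of Pb becomes Qs = -30 + 5(Pb + 4) = -10 + 5Pb. Setting this equal to demand: 61 - 1.4Pb = -10 + 5Pb, so Pb = 11.09375.
Sellers receive Ps = 11.09375 + 4 = 15.09375; Q' = 61 − 1.4·11.09375 = 45.46875.
ΔCS = ½(41.09375 + 45.46875)(14.21875 − 11.09375) = 135.25390625; ΔPS = ½(41.09375 + 45.46875)(15.09375 − 14.21875) = 37.87109375.
Government spending = 4 × 45.46875 = 181.875.
Net change = 135.25390625 + 37.87109375 − 181.875 = -8.75. The loss equals the DWL triangle ½·4·4.375.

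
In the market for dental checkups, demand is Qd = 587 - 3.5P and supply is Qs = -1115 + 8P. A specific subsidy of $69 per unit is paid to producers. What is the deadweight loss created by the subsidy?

Deadweight loss = $5796

Pre-subsidy: 587 - 3.5P = -1115 + 8P gives P* = 148, Q* = 69.
With the subsidy, sellers receive Ps = Pb + 69 for each unit, where Pb is the price buyers pay.
Supply in terms of Pb becomes Qs = -1115 + 8(Pb + 69) = -563 + 8Pb. Setting this equal to demand: 587 - 3.5Pb = -563 + 8Pb, so Pb = 100.
Sellers receive Ps = 100 + 69 = 169; Q' = 587 − 3.5·100 = 237.
The subsidy expands output by 237 − 69 = 168 past the efficient level; on those units the gap between marginal cost and willingness to pay runs from 0 up to 69.
DWL = ½ × 69 × 168 = 5796.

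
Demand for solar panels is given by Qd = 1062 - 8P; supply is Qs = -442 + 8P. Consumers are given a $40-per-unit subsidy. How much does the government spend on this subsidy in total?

Government cost = $18800

Pre-subsidy: 1062 - 8P = -442 + 8P gives P* = 94, Q* = 310.
With the rebate, buyers effectively pay Pb = Ps − 40, where Ps is the price sellers receive.
Demand in terms of Ps becomes Qd = 1062 − 8(Ps − 40) = 1382 - 8Ps. Setting this equal to supply: 1382 - 8Ps = -442 + 8Ps, so Ps = 114.
Buyers pay Pb = 114 − 40 = 74; Q' = -442 + 8·114 = 470.
Government outlay = subsidy × quantity = 40 × 470 = 18800.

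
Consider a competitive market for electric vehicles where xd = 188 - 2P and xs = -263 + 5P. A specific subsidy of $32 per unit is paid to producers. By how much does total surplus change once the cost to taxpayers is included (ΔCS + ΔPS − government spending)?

Net change in total surplus = -5120/7

Pre-subsidy: 188 - 2P = -263 + 5P gives P* = 451/7, x* = 414/7.
With the subsidy, sellers receive Ps = Pb + 32 for each unit, where Pb is the price buyers pay.
Supply in terms of Pb becomes xs = -263 + 5(Pb + 32) = -103 + 5Pb. Setting this equal to demand: 188 - 2Pb = -103 + 5Pb, so Pb = 291/7.
Sellers receive Ps = 291/7 + 32 = 515/7; x' = 188 − 2·(291/7) = 734/7.
ΔCS = ½(414/7 + 734/7)(451/7 − 291/7) = 13120/7; ΔPS = ½(414/7 + 734/7)(515/7 − 451/7) = 5248/7.
Government spending = 32 × 734/7 = 23488/7.
Net change = 13120/7 + 5248/7 − 23488/7 = -5120/7. The loss equals the DWL triangle ½·32·320/7.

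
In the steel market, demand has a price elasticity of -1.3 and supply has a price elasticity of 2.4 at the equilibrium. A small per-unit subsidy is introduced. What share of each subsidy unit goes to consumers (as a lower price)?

Consumer share = 24/37

For a small subsidy around the equilibrium, the benefit split depends on the relative slopes, which at a point are proportional to the elasticities.
Buyer share = εs/(εs + |εd|) = 2.4/(2.4 + 1.3) = 24/37; seller share = |εd|/(εs + |εd|) = 13/37.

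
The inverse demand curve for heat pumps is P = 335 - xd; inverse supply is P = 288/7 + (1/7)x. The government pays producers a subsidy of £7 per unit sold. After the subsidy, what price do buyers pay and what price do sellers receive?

Pre-subsidy: 335 - x = 288/7 + (1/7)x gives x* = 257.125 and P* = 77.875.
With the subsidy, sellers receive Ps = Pb + 7 for each unit, where Pb is the price buyers pay.
On the curves, Pb = 335 - x and Ps = 288/7 + (1/7)x; the wedge Ps − Pb = 7 gives 288/7 + (1/7)x − (335 - x) = 7, so x' = 263.25.
Then Pb = 335 − 1·263.25 = 71.75 and Ps = 288/7 + (1/7)·263.25 = 78.75.

Buyers pay £71.75; sellers receive £78.75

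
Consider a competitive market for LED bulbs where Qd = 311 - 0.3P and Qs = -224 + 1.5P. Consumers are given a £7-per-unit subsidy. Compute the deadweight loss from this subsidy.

Pre-subsidy: 311 - 0.3P = -224 + 1.5P gives P* = 2675/9, Q* = 1331/6.
With the rebate, buyers effectively pay Pb = Ps − 7, where Ps is the price sellers receive.
Demand in terms of Ps becomes Qd = 311 − 0.3(Ps − 7) = 313.1 - 0.3Ps. Setting this equal to supply: 313.1 - 0.3Ps = -224 + 1.5Ps, so Ps = 5371/18.
Buyers pay Pb = 5371/18 − 7 = 5245/18; Q' = -224 + 1.5·(5371/18) = 2683/12.
The subsidy expands output by 2683/12 − 1331/6 = 1.75 past the efficient level; on those units the gap between marginal cost and willingness to pay runs from 0 up to 7.
DWL = ½ × 7 × 1.75 = 6.125.

Deadweight loss = £6.125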